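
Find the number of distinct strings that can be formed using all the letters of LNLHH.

LNLHH has 5 letters with H appearing twice and L appearing twice.
Dividing 5! = 120 by 2!·2! = 4 for the repeated letters gives 30.

30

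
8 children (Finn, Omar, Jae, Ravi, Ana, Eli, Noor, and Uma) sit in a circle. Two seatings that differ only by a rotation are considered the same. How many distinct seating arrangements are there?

Fix one person's seat to break rotational symmetry; the remaining 7 people can be arranged in (7)! = 5040 ways.

5040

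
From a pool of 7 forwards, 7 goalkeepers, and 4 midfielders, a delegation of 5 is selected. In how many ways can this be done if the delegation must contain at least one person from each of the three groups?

5684

Unrestricted: C(18,5) = 8568 ways to pick any 5 of the 18.
Subtract selections that omit an entire group: no forwards → C(11,5) = 462; no goalkeepers → C(11,5) = 462; no midfielders → C(14,5) = 2002.
Add back selections omitting two groups (i.e. drawn from a single group): C(7,5) + C(7,5) + C(4,5) = 42.
By inclusion–exclusion: 8568 − 2926 + 42 = 5684.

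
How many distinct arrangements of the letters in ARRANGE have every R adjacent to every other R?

360

Treat the 2 copies of R as a single block. The multiset to arrange is then {RR, A, A, E, G, N}, 6 items in all.
That gives (6)!/(2!) = 360 arrangements.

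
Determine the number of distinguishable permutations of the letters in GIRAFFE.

GIRAFFE has 7 letters with F appearing twice.
Dividing 7! = 5040 by 2! = 2 for the repeated letters gives 2520.

2520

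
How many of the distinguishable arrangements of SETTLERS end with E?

1260

Fix E in the last position and arrange the remaining 7 letters.
Those 7 letters have S appearing twice and T appearing twice, giving (7)!/(2!·2!) = 1260.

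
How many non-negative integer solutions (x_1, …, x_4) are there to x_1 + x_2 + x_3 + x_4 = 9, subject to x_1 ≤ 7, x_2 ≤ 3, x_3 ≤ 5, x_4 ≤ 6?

By stars and bars, unrestricted non-negative solutions to x_1+…+x_4 = 9 number C(9+3,3) = 220.
Subtract solutions that violate a single cap (substitute x_i' = x_i − (cap_i+1)): x_1 ≥ 8 gives C(4,3) = 4; x_2 ≥ 4 gives C(8,3) = 56; x_3 ≥ 6 gives C(6,3) = 20; x_4 ≥ 7 gives C(5,3) = 10. Together 90.
No two caps can be exceeded simultaneously, so the pair terms are all 0.
By inclusion–exclusion the count is 220 − 90 + 0 = 130.

130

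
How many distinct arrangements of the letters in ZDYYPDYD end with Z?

140

With the last slot taken by Z, it remains to arrange the other 7 letters (DYYPDYD).
Those 7 letters have D appearing 3 times and Y appearing 3 times, giving (7)!/(3!·3!) = 140.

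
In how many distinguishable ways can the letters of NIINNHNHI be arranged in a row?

1260

Letter multiplicities in NIINNHNHI: H×2, I×3, N×4.
Dividing 9! = 362880 by 4!·3!·2! = 288 for the repeated letters gives 1260.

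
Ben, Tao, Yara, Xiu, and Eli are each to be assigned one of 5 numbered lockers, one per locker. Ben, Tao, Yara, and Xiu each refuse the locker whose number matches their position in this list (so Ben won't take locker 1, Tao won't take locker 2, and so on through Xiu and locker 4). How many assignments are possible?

Let Aᵢ (for 1 ≤ i ≤ 4) be the placements that put person i in their forbidden locker. Any j of these fix j positions, leaving (5−j)! ways to fill the rest, and there are C(4,j) ways to pick which j.
By inclusion–exclusion, the number of valid placements is Σ_{j=0}^{4} (−1)^j C(4,j)·(5−j)!.
Computing: 120 − 96 + 36 − 8 + 1 = 53.

53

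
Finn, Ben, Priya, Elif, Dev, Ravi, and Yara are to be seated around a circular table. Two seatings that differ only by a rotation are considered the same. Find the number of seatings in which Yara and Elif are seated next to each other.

240

Treat {Yara, Elif} as one unit (2 internal orders) and seat the resulting 6 units around the table: (5)! circular arrangements.
So 2 × (5)! = 2 × 120 = 240.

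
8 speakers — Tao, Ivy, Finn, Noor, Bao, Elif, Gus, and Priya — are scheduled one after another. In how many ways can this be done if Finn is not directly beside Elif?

30240

There are 8! = 40320 arrangements in all. If Finn and Elif are adjacent, merging them into one block gives 2·(7)! = 10080 arrangements.
So 40320 − 10080 = 30240 arrangements keep them apart.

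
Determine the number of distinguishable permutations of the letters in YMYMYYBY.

YMYMYYBY has 8 letters with M appearing twice and Y appearing 5 times.
The number of distinct arrangements is 8!/(5!·2!) = 40320/240 = 168.

168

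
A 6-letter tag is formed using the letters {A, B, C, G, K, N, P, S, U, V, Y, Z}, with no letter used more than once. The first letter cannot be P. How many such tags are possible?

609840

The first letter has 12−1 = 11 choices (anything except P).
The remaining 5 letters are filled from the other 11 symbols without repetition: 11 × 10 × 9 × 8 × 7 = 55440.
Total: 11 × 55440 = 609840.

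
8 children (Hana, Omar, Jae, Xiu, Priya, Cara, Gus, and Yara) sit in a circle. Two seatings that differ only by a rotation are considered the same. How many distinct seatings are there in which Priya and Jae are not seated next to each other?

3600

All circular seatings of 8 people number (7)! = 5040.
Seatings with Priya beside Jae: treat them as a block with 2 internal orders, giving 2 × (6)! = 1440.
Subtracting, 5040 − 1440 = 3600.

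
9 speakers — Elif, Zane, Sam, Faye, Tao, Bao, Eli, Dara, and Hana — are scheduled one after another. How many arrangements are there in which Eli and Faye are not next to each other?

Of the 9! = 362880 arrangements, those with Eli and Faye adjacent number 2 × 8! = 80640 (treat the pair as a block with 2 internal orders).
Complementary counting: 362880 − 80640 = 282240.

282240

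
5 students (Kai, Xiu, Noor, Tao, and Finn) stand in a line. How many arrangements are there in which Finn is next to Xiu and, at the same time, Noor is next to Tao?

24

Treat {Finn,Xiu} as one block (2 orders) and {Noor,Tao} as another (2 orders).
That leaves 3 units to arrange: 2 × 2 × 3! = 4 × 6 = 24.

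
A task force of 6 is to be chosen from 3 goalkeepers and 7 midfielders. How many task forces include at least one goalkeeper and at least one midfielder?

Unrestricted: C(10,6) = 210 ways to pick any 6 of the 10.
Selections missing a whole group: no goalkeepers → C(7,6) = 7; no midfielders → C(3,6) = 0.
Both groups omitted at once is impossible, so 210 − 7 = 203.

203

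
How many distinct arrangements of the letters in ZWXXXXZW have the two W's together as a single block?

Treat the 2 copies of W as a single block. The multiset to arrange is then {WW, X, X, X, X, Z, Z}, 7 items in all.
That gives (7)!/(4!·2!) = 105 arrangements.

105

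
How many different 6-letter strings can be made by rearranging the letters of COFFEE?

Letter multiplicities in COFFEE: C×1, E×2, F×2, O×1.
Dividing 6! = 720 by 2!·2! = 4 for the repeated letters gives 180.

180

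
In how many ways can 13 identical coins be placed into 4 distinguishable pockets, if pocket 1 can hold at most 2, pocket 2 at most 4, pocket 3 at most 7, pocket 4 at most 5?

45

By stars and bars, unrestricted non-negative solutions to x_1+…+x_4 = 13 number C(13+3,3) = 560.
Subtract solutions that violate a single cap (substitute x_i' = x_i − (cap_i+1)): x_1 ≥ 3 gives C(13,3) = 286; x_2 ≥ 5 gives C(11,3) = 165; x_3 ≥ 8 gives C(8,3) = 56; x_4 ≥ 6 gives C(10,3) = 120. Together 627.
Add back pairs where two caps are both exceeded: 56 + 10 + 35 + 1 + 10 + 0 = 112.
By inclusion–exclusion the count is 560 − 627 + 112 = 45.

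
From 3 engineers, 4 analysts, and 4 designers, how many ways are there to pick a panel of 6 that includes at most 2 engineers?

Split by how many engineers are chosen (0 through 2).
Sum: C(3,0)·C(8,6) + C(3,1)·C(8,5) + C(3,2)·C(8,4) = 28 + 168 + 210 = 406.

406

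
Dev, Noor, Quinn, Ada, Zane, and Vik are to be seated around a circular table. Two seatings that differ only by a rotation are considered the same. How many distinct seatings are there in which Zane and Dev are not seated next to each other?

72

Without the restriction there are (5)! = 120 seatings.
Seatings with Zane beside Dev: treat them as a block with 2 internal orders, giving 2 × (4)! = 48.
Subtracting, 120 − 48 = 72.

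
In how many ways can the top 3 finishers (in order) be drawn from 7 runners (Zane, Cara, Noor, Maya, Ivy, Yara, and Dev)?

210

There are 7 choices for 1st place, 6 for 2nd, and 5 for 3rd.
That gives 7 × 6 × 5 = 210.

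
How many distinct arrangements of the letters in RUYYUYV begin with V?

60

With the first slot taken by V, it remains to arrange the other 6 letters (RUYYUY).
Those 6 letters have U appearing twice and Y appearing 3 times, giving (6)!/(3!·2!) = 60.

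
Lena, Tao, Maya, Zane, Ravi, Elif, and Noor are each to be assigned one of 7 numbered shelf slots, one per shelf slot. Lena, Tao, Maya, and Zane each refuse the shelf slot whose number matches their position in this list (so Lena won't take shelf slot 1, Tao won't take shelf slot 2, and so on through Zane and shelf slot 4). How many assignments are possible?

Let Aᵢ (for 1 ≤ i ≤ 4) be the placements that put person i in their forbidden shelf slot. Any j of these fix j positions, leaving (7−j)! ways to fill the rest, and there are C(4,j) ways to pick which j.
By inclusion–exclusion, the number of valid placements is Σ_{j=0}^{4} (−1)^j C(4,j)·(7−j)!.
Computing: 5040 − 2880 + 720 − 96 + 6 = 2790.

2790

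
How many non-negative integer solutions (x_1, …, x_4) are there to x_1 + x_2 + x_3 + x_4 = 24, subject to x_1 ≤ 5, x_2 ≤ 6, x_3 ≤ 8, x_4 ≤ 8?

20

Without the upper bounds there are C(27,3) = 2925 ways to split 24 among 4 variables.
Subtract solutions that violate a single cap (substitute x_i' = x_i − (cap_i+1)): x_1 ≥ 6 gives C(21,3) = 1330; x_2 ≥ 7 gives C(20,3) = 1140; x_3 ≥ 9 gives C(18,3) = 816; x_4 ≥ 9 gives C(18,3) = 816. Together 4102.
Add back pairs where two caps are both exceeded: 364 + 220 + 220 + 165 + 165 + 84 = 1218.
Subtract triples: 10 + 10 + 1 + 0 = 21.
By inclusion–exclusion the count is 2925 − 4102 + 1218 − 21 = 20.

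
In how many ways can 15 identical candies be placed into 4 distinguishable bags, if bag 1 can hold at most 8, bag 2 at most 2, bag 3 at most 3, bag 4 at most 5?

By stars and bars, unrestricted non-negative solutions to x_1+…+x_4 = 15 number C(15+3,3) = 816.
Subtract solutions that violate a single cap (substitute x_i' = x_i − (cap_i+1)): x_1 ≥ 9 gives C(9,3) = 84; x_2 ≥ 3 gives C(15,3) = 455; x_3 ≥ 4 gives C(14,3) = 364; x_4 ≥ 6 gives C(12,3) = 220. Together 1123.
Add back pairs where two caps are both exceeded: 20 + 10 + 1 + 165 + 84 + 56 = 336.
Subtract triples: 0 + 0 + 0 + 10 = 10.
By inclusion–exclusion the count is 816 − 1123 + 336 − 10 = 19.

19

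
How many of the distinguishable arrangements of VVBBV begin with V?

With the first slot taken by V, it remains to arrange the other 4 letters (VBBV).
Those 4 letters have B appearing twice and V appearing twice, giving (4)!/(2!·2!) = 6.

6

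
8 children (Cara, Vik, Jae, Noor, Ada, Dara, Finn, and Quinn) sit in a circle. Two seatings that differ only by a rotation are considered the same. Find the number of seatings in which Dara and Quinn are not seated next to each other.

3600

All circular seatings of 8 people number (7)! = 5040.
Seatings with Dara beside Quinn: treat them as a block with 2 internal orders, giving 2 × (6)! = 1440.
Subtracting, 5040 − 1440 = 3600.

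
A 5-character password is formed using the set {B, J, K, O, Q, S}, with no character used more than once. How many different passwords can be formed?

This is a permutation of 5 out of 6: P(6,5) = 6!/1!.
That product is 6 × 5 × 4 × 3 × 2 = 720.

720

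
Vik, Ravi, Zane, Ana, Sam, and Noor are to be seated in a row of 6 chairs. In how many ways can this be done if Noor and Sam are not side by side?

480

There are 6! = 720 arrangements in all. If Noor and Sam are adjacent, merging them into one block gives 2·(5)! = 240 arrangements.
Complementary counting: 720 − 240 = 480.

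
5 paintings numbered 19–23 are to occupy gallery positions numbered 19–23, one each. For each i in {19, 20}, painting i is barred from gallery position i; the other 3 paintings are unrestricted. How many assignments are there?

78

Let Aᵢ (for i ∈ {19, 20}) be the placements that put painting i in its forbidden gallery position. Any j of these fix j positions, leaving (5−j)! ways to fill the rest, and there are C(2,j) ways to pick which j.
By inclusion–exclusion, the number of valid placements is Σ_{j=0}^{2} (−1)^j C(2,j)·(5−j)!.
Computing: 120 − 48 + 6 = 78.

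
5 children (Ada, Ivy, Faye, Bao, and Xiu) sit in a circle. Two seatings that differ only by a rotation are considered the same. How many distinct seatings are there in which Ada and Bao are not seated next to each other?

Without the restriction there are (4)! = 24 seatings.
Seatings with Ada beside Bao: treat them as a block with 2 internal orders, giving 2 × (3)! = 12.
Subtracting, 24 − 12 = 12.

12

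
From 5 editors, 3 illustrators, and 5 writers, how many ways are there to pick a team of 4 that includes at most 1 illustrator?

570

Split by how many illustrators are chosen (0 through 1).
Sum: C(3,0)·C(10,4) + C(3,1)·C(10,3) = 210 + 360 = 570.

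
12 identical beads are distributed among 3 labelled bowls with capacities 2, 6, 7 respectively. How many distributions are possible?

9

By stars and bars, unrestricted non-negative solutions to x_1+…+x_3 = 12 number C(12+2,2) = 91.
Subtract solutions that violate a single cap (substitute x_i' = x_i − (cap_i+1)): x_1 ≥ 3 gives C(11,2) = 55; x_2 ≥ 7 gives C(7,2) = 21; x_3 ≥ 8 gives C(6,2) = 15. Together 91.
Add back pairs where two caps are both exceeded: 6 + 3 + 0 = 9.
By inclusion–exclusion the count is 91 − 91 + 9 = 9.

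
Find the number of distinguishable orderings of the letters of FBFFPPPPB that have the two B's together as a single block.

Treat the 2 copies of B as a single block. The multiset to arrange is then {BB, F, F, F, P, P, P, P}, 8 items in all.
That gives (8)!/(4!·3!) = 280 arrangements.

280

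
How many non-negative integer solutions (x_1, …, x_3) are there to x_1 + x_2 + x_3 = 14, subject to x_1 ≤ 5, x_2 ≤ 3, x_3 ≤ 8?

6

Without the upper bounds there are C(16,2) = 120 ways to split 14 among 3 variables.
Subtract solutions that violate a single cap (substitute x_i' = x_i − (cap_i+1)): x_1 ≥ 6 gives C(10,2) = 45; x_2 ≥ 4 gives C(12,2) = 66; x_3 ≥ 9 gives C(7,2) = 21. Together 132.
Add back pairs where two caps are both exceeded: 15 + 0 + 3 = 18.
By inclusion–exclusion the count is 120 − 132 + 18 = 6.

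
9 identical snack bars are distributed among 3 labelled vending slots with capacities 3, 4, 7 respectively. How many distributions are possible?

By stars and bars, unrestricted non-negative solutions to x_1+…+x_3 = 9 number C(9+2,2) = 55.
Subtract solutions that violate a single cap (substitute x_i' = x_i − (cap_i+1)): x_1 ≥ 4 gives C(7,2) = 21; x_2 ≥ 5 gives C(6,2) = 15; x_3 ≥ 8 gives C(3,2) = 3. Together 39.
Add back pairs where two caps are both exceeded: 1 + 0 + 0 = 1.
By inclusion–exclusion the count is 55 − 39 + 1 = 17.

17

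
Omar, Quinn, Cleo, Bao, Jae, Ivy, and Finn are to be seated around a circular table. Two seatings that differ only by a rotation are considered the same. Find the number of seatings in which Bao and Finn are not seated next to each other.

Without the restriction there are (6)! = 720 seatings.
Seatings with Bao beside Finn: treat them as a block with 2 internal orders, giving 2 × (5)! = 240.
Subtracting, 720 − 240 = 480.

480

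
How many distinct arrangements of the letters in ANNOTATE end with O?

Fix O in the last position and arrange the remaining 7 letters.
Those 7 letters have A appearing twice, N appearing twice, and T appearing twice, giving (7)!/(2!·2!·2!) = 630.

630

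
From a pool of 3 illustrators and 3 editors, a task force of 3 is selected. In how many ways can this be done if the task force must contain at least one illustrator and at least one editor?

18

Total 3-person selections from all 6: C(6,3) = 20.
Subtract selections that omit an entire group: no illustrators → C(3,3) = 1; no editors → C(3,3) = 1.
Both groups omitted at once is impossible, so 20 − 2 = 18.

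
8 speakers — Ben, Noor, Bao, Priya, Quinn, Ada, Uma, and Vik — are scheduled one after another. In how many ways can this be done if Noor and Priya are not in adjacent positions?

Of the 8! = 40320 arrangements, those with Noor and Priya adjacent number 2 × 7! = 10080 (treat the pair as a block with 2 internal orders).
So 40320 − 10080 = 30240 arrangements keep them apart.

30240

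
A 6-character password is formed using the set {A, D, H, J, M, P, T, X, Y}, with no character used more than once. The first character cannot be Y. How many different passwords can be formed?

53760

The first character has 9−1 = 8 choices (anything except Y).
The remaining 5 characters are filled from the other 8 symbols without repetition: 8 × 7 × 6 × 5 × 4 = 6720.
Total: 8 × 6720 = 53760.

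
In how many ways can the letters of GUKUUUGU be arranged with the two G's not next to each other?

There are 8!/(5!·2!) = 168 arrangements of GUKUUUGU in total.
Arrangements with the G's together: treat GG as one letter, giving (7)!/(5!) = 42.
Hence 168 − 42 = 126.

126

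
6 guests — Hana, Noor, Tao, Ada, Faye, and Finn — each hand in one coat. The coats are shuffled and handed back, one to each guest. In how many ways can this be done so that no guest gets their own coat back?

265

This is the derangement count D_6: permutations of 6 items with no fixed point.
By inclusion–exclusion this is Σ_{j=0}^{6} (−1)^j C(6,j)·(6−j)!.
Computing: 720 − 720 + 360 − 120 + 30 − 6 + 1 = 265.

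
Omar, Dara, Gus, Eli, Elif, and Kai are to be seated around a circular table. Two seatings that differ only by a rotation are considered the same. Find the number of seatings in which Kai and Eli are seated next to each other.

48

Treat {Kai, Eli} as one unit (2 internal orders) and seat the resulting 5 units around the table: (4)! circular arrangements.
So 2 × (4)! = 2 × 24 = 48.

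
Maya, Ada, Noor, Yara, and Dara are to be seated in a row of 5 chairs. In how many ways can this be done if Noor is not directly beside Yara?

72

There are 5! = 120 arrangements in all. If Noor and Yara are adjacent, merging them into one block gives 2·(4)! = 48 arrangements.
Complementary counting: 120 − 48 = 72.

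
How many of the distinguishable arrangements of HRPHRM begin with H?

60

With the first slot taken by H, it remains to arrange the other 5 letters (RPHRM).
Those 5 letters have R appearing twice, giving (5)!/(2!) = 60.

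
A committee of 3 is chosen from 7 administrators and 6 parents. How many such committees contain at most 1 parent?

Split by how many parents are chosen (0 through 1).
Sum: C(6,0)·C(7,3) + C(6,1)·C(7,2) = 35 + 126 = 161.

161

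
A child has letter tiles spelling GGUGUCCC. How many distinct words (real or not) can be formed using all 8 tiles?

560

Letter multiplicities in GGUGUCCC: C×3, G×3, U×2.
Dividing 8! = 40320 by 3!·3!·2! = 72 for the repeated letters gives 560.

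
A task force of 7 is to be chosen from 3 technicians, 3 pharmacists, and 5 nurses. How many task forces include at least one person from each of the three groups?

Unrestricted: C(11,7) = 330 ways to pick any 7 of the 11.
Selections missing a whole group: no technicians → C(8,7) = 8; no pharmacists → C(8,7) = 8; no nurses → C(6,7) = 0.
Add back selections omitting two groups (i.e. drawn from a single group): C(3,7) + C(3,7) + C(5,7) = 0.
By inclusion–exclusion: 330 − 16 + 0 = 314.

314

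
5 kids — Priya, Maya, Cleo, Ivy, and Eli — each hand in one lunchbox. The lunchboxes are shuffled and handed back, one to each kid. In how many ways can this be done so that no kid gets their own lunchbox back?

Count assignments avoiding every fixed point. For any j of the 5 kids fixed to their own lunchbox, the other 5−j can be arranged in (5−j)! ways.
By inclusion–exclusion this is Σ_{j=0}^{5} (−1)^j C(5,j)·(5−j)!.
Computing: 120 − 120 + 60 − 20 + 5 − 1 = 44.

44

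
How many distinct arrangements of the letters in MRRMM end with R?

4

Fix R in the last position and arrange the remaining 4 letters.
Those 4 letters have M appearing 3 times, giving (4)!/(3!) = 4.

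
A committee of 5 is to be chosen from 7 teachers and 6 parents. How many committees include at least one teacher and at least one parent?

1260

Unrestricted: C(13,5) = 1287 ways to pick any 5 of the 13.
Subtract selections that omit an entire group: no teachers → C(6,5) = 6; no parents → C(7,5) = 21.
Both groups omitted at once is impossible, so 1287 − 27 = 1260.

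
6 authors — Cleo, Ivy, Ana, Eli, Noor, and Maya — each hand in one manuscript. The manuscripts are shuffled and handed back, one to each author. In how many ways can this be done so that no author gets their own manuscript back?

265

Count assignments avoiding every fixed point. For any j of the 6 authors fixed to their own manuscript, the other 6−j can be arranged in (6−j)! ways.
By inclusion–exclusion this is Σ_{j=0}^{6} (−1)^j C(6,j)·(6−j)!.
Computing: 720 − 720 + 360 − 120 + 30 − 6 + 1 = 265.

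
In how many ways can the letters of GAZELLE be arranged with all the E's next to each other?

360

Treat the 2 copies of E as a single block. The multiset to arrange is then {EE, A, G, L, L, Z}, 6 items in all.
That gives (6)!/(2!) = 360 arrangements.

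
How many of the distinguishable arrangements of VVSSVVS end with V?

20

Fix V in the last position and arrange the remaining 6 letters.
Those 6 letters have S appearing 3 times and V appearing 3 times, giving (6)!/(3!·3!) = 20.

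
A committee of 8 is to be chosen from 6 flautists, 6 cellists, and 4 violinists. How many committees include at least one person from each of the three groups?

Total 8-person selections from all 16: C(16,8) = 12870.
Selections missing a whole group: no flautists → C(10,8) = 45; no cellists → C(10,8) = 45; no violinists → C(12,8) = 495.
Add back selections omitting two groups (i.e. drawn from a single group): C(6,8) + C(6,8) + C(4,8) = 0.
By inclusion–exclusion: 12870 − 585 + 0 = 12285.

12285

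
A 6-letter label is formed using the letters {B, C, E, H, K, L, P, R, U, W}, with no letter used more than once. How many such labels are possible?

151200

This is a permutation of 6 out of 10: P(10,6) = 10!/4!.
10 × 9 × 8 × 7 × 6 × 5 = 151200.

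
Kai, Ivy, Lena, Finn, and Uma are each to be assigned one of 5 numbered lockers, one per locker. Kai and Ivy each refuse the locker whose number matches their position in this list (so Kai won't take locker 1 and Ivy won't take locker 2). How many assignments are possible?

Let Aᵢ (for i ∈ {1, 2}) be the placements that put person i in their forbidden locker. Any j of these fix j positions, leaving (5−j)! ways to fill the rest, and there are C(2,j) ways to pick which j.
By inclusion–exclusion, the number of valid placements is Σ_{j=0}^{2} (−1)^j C(2,j)·(5−j)!.
Computing: 120 − 48 + 6 = 78.

78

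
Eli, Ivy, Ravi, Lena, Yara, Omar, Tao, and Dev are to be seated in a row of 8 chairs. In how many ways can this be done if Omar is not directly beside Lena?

Of the 8! = 40320 arrangements, those with Omar and Lena adjacent number 2 × 7! = 10080 (treat the pair as a block with 2 internal orders).
So 40320 − 10080 = 30240 arrangements keep them apart.

30240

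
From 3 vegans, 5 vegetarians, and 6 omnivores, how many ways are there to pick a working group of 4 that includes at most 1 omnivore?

Split by how many omnivores are chosen (0 through 1).
Sum: C(6,0)·C(8,4) + C(6,1)·C(8,3) = 70 + 336 = 406.

406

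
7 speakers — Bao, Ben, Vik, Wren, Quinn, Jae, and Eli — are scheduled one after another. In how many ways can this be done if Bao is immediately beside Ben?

Treat {Bao, Ben} as a single unit. There are 6 units to order, and the pair itself can be ordered 2 ways.
So the count is 2·(6)! = 1440.

1440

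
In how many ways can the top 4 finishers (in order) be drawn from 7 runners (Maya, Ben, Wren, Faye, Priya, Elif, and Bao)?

840

This is an ordered selection of 4 from 7: P(7,4).
That gives 7 × 6 × 5 × 4 = 840.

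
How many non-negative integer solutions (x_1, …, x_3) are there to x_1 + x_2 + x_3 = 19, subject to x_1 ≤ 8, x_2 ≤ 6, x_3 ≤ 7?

By stars and bars, unrestricted non-negative solutions to x_1+…+x_3 = 19 number C(19+2,2) = 210.
Subtract solutions that violate a single cap (substitute x_i' = x_i − (cap_i+1)): x_1 ≥ 9 gives C(12,2) = 66; x_2 ≥ 7 gives C(14,2) = 91; x_3 ≥ 8 gives C(13,2) = 78. Together 235.
Add back pairs where two caps are both exceeded: 10 + 6 + 15 = 31.
By inclusion–exclusion the count is 210 − 235 + 31 = 6.

6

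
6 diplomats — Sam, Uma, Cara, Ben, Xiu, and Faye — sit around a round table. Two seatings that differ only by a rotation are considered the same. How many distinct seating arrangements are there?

Seat Sam anywhere (absorbing the rotational symmetry), then permute the other 5: (5)! = 120.

120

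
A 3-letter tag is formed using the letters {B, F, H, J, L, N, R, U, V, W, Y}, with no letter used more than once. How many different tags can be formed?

990

This is a permutation of 3 out of 11: P(11,3) = 11!/8!.
That product is 11 × 10 × 9 = 990.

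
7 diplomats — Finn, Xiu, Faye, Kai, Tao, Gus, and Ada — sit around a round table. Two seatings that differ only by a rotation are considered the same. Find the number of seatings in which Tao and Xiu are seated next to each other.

Glue Tao and Xiu into a block (2 internal orders). Seating 6 units around a circle gives (5)! arrangements.
So 2 × (5)! = 2 × 120 = 240.

240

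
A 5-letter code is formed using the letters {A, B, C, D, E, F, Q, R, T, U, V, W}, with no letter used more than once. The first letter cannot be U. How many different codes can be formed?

The first letter has 12−1 = 11 choices (anything except U).
The remaining 4 letters are filled from the other 11 symbols without repetition: 11 × 10 × 9 × 8 = 7920.
Total: 11 × 7920 = 87120.

87120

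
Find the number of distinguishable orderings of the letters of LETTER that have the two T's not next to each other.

120

Total arrangements of LETTER: 6!/(2!·2!) = 180.
If the two T's are adjacent, glue them into one block, leaving 5 items to arrange: (5)!/(2!) = 60 ways.
Subtracting, 180 − 60 = 120 arrangements keep the T's apart.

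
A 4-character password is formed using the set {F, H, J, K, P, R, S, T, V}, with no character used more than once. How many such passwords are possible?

3024

This is a permutation of 4 out of 9: P(9,4) = 9!/5!.
9 × 8 × 7 × 6 = 3024.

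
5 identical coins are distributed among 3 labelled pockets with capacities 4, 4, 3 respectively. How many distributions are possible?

Ignoring the caps, the number of non-negative solutions to x_1+…+x_3 = 5 is C(7,2) = 21.
Subtract solutions that violate a single cap (substitute x_i' = x_i − (cap_i+1)): x_1 ≥ 5 gives C(2,2) = 1; x_2 ≥ 5 gives C(2,2) = 1; x_3 ≥ 4 gives C(3,2) = 3. Together 5.
No two caps can be exceeded simultaneously, so the pair terms are all 0.
By inclusion–exclusion the count is 21 − 5 + 0 = 16.

16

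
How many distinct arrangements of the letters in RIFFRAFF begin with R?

210

With the first slot taken by R, it remains to arrange the other 7 letters (IFFRAFF).
Those 7 letters have F appearing 4 times, giving (7)!/(4!) = 210.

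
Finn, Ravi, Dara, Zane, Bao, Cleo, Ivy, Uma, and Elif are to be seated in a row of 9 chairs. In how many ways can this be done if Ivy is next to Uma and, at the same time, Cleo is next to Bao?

20160

Treat {Ivy,Uma} as one block (2 orders) and {Cleo,Bao} as another (2 orders).
That leaves 7 units to arrange: 2 × 2 × 7! = 4 × 5040 = 20160.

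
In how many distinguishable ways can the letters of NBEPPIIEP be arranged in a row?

Letter multiplicities in NBEPPIIEP: B×1, E×2, I×2, N×1, P×3.
So there are 9! / (3!·2!·2!) = 15120 distinguishable arrangements.

15120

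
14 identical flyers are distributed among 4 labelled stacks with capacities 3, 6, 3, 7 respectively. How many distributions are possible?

48

Without the upper bounds there are C(17,3) = 680 ways to split 14 among 4 stacks.
Subtract solutions that violate a single cap (substitute x_i' = x_i − (cap_i+1)): x_1 ≥ 4 gives C(13,3) = 286; x_2 ≥ 7 gives C(10,3) = 120; x_3 ≥ 4 gives C(13,3) = 286; x_4 ≥ 8 gives C(9,3) = 84. Together 776.
Add back pairs where two caps are both exceeded: 20 + 84 + 10 + 20 + 0 + 10 = 144.
By inclusion–exclusion the count is 680 − 776 + 144 = 48.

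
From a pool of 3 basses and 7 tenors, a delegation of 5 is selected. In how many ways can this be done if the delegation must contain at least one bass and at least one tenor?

231

Total 5-person selections from all 10: C(10,5) = 252.
Subtract selections that omit an entire group: no basses → C(7,5) = 21; no tenors → C(3,5) = 0.
Both groups omitted at once is impossible, so 252 − 21 = 231.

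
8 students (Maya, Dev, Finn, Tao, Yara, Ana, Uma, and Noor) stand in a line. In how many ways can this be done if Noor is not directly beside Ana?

Of the 8! = 40320 arrangements, those with Noor and Ana adjacent number 2 × 7! = 10080 (treat the pair as a block with 2 internal orders).
So 40320 − 10080 = 30240 arrangements keep them apart.

30240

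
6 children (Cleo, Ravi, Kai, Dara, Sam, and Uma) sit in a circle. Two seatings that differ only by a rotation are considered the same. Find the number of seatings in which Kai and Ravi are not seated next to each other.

Without the restriction there are (5)! = 120 seatings.
Those with Kai next to Ravi: fuse the pair into one unit and seat 5 units around a circle — 2·(4)! = 48.
Subtracting, 120 − 48 = 72.

72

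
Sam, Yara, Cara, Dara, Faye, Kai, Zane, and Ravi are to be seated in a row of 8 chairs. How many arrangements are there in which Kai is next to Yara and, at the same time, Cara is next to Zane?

Treat {Kai,Yara} as one block (2 orders) and {Cara,Zane} as another (2 orders).
That leaves 6 units to arrange: 2 × 2 × 6! = 4 × 720 = 2880.

2880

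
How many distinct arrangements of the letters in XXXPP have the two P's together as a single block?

4

Treat the 2 copies of P as a single block. The multiset to arrange is then {PP, X, X, X}, 4 items in all.
That gives (4)!/(3!) = 4 arrangements.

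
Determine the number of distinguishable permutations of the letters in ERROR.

20

Letter multiplicities in ERROR: E×1, O×1, R×3.
So there are 5! / (3!) = 20 distinguishable arrangements.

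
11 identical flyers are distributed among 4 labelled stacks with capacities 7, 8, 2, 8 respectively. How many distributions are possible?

Without the upper bounds there are C(14,3) = 364 ways to split 11 among 4 stacks.
Subtract solutions that violate a single cap (substitute x_i' = x_i − (cap_i+1)): x_1 ≥ 8 gives C(6,3) = 20; x_2 ≥ 9 gives C(5,3) = 10; x_3 ≥ 3 gives C(11,3) = 165; x_4 ≥ 9 gives C(5,3) = 10. Together 205.
Add back pairs where two caps are both exceeded: 0 + 1 + 0 + 0 + 0 + 0 = 1.
By inclusion–exclusion the count is 364 − 205 + 1 = 160.

160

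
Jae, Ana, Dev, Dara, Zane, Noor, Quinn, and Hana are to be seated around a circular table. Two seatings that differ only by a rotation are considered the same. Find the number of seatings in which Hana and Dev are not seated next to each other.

Without the restriction there are (7)! = 5040 seatings.
Seatings with Hana beside Dev: treat them as a block with 2 internal orders, giving 2 × (6)! = 1440.
Subtracting, 5040 − 1440 = 3600.

3600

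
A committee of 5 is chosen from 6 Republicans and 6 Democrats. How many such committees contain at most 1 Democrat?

Split by how many Democrats are chosen (0 through 1).
Sum: C(6,0)·C(6,5) + C(6,1)·C(6,4) = 6 + 90 = 96.

96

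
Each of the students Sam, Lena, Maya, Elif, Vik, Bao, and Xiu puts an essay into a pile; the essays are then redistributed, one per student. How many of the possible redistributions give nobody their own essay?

1854

This is the derangement count D_7: permutations of 7 items with no fixed point.
By inclusion–exclusion this is Σ_{j=0}^{7} (−1)^j C(7,j)·(7−j)!.
Computing: 5040 − 5040 + 2520 − 840 + 210 − 42 + 7 − 1 = 1854.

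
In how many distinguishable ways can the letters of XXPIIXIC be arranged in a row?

XXPIIXIC has 8 letters with I appearing 3 times and X appearing 3 times.
So there are 8! / (3!·3!) = 1120 distinguishable arrangements.

1120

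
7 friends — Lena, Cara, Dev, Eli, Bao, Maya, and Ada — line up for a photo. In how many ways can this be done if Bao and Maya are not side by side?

Of the 7! = 5040 arrangements, those with Bao and Maya adjacent number 2 × 6! = 1440 (treat the pair as a block with 2 internal orders).
Complementary counting: 5040 − 1440 = 3600.

3600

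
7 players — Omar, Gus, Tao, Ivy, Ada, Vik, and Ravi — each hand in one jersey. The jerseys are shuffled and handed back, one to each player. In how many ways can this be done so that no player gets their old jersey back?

Let Aᵢ be the assignments in which player i gets their old jersey. We want the size of the complement of A₁∪…∪A_7.
By inclusion–exclusion this is Σ_{j=0}^{7} (−1)^j C(7,j)·(7−j)!.
Computing: 5040 − 5040 + 2520 − 840 + 210 − 42 + 7 − 1 = 1854.

1854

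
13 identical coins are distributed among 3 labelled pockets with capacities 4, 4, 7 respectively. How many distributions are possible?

6

Ignoring the caps, the number of non-negative solutions to x_1+…+x_3 = 13 is C(15,2) = 105.
Subtract solutions that violate a single cap (substitute x_i' = x_i − (cap_i+1)): x_1 ≥ 5 gives C(10,2) = 45; x_2 ≥ 5 gives C(10,2) = 45; x_3 ≥ 8 gives C(7,2) = 21. Together 111.
Add back pairs where two caps are both exceeded: 10 + 1 + 1 = 12.
By inclusion–exclusion the count is 105 − 111 + 12 = 6.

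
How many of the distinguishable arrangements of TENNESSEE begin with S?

Fix S in the first position and arrange the remaining 8 letters.
Those 8 letters have E appearing 4 times and N appearing twice, giving (8)!/(4!·2!) = 840.

840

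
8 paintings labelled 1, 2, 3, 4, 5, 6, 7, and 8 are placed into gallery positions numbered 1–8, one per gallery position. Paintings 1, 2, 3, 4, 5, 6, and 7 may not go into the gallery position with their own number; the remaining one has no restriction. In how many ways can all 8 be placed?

16687

Let Aᵢ (for 1 ≤ i ≤ 7) be the placements that put painting i in its forbidden gallery position. Any j of these fix j positions, leaving (8−j)! ways to fill the rest, and there are C(7,j) ways to pick which j.
By inclusion–exclusion, the number of valid placements is Σ_{j=0}^{7} (−1)^j C(7,j)·(8−j)!.
Computing: 40320 − 35280 + 15120 − 4200 + 840 − 126 + 14 − 1 = 16687.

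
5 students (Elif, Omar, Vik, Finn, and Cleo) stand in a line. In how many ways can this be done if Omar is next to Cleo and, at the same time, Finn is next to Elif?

Treat {Omar,Cleo} as one block (2 orders) and {Finn,Elif} as another (2 orders).
That leaves 3 units to arrange: 2 × 2 × 3! = 4 × 6 = 24.

24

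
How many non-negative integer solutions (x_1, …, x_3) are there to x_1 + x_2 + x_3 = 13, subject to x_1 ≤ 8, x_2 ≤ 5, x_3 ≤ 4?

Without the upper bounds there are C(15,2) = 105 ways to split 13 among 3 variables.
Subtract solutions that violate a single cap (substitute x_i' = x_i − (cap_i+1)): x_1 ≥ 9 gives C(6,2) = 15; x_2 ≥ 6 gives C(9,2) = 36; x_3 ≥ 5 gives C(10,2) = 45. Together 96.
Add back pairs where two caps are both exceeded: 0 + 0 + 6 = 6.
By inclusion–exclusion the count is 105 − 96 + 6 = 15.

15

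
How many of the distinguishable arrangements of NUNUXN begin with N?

Fix N in the first position and arrange the remaining 5 letters.
Those 5 letters have N appearing twice and U appearing twice, giving (5)!/(2!·2!) = 30.

30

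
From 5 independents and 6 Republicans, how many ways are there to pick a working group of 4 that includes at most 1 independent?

115

Split by how many independents are chosen (0 through 1).
Sum: C(5,0)·C(6,4) + C(5,1)·C(6,3) = 15 + 100 = 115.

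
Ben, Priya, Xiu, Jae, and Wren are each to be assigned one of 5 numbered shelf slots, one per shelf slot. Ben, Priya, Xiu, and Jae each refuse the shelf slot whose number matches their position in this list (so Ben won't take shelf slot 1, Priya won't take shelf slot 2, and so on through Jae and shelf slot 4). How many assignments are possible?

Let Aᵢ (for 1 ≤ i ≤ 4) be the placements that put person i in their forbidden shelf slot. Any j of these fix j positions, leaving (5−j)! ways to fill the rest, and there are C(4,j) ways to pick which j.
By inclusion–exclusion, the number of valid placements is Σ_{j=0}^{4} (−1)^j C(4,j)·(5−j)!.
Computing: 120 − 96 + 36 − 8 + 1 = 53.

53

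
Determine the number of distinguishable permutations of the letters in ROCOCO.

The 6 letters of ROCOCO have repeats: C appearing twice and O appearing 3 times.
So there are 6! / (3!·2!) = 60 distinguishable arrangements.

60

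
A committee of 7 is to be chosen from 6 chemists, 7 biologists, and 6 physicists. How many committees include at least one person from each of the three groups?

46165

Total 7-person selections from all 19: C(19,7) = 50388.
Subtract selections that omit an entire group: no chemists → C(13,7) = 1716; no biologists → C(12,7) = 792; no physicists → C(13,7) = 1716.
Add back selections omitting two groups (i.e. drawn from a single group): C(6,7) + C(7,7) + C(6,7) = 1.
By inclusion–exclusion: 50388 − 4224 + 1 = 46165.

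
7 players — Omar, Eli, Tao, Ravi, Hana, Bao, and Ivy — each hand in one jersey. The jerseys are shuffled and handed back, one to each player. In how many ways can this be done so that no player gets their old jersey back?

This is the derangement count D_7: permutations of 7 items with no fixed point.
By inclusion–exclusion this is Σ_{j=0}^{7} (−1)^j C(7,j)·(7−j)!.
Computing: 5040 − 5040 + 2520 − 840 + 210 − 42 + 7 − 1 = 1854.

1854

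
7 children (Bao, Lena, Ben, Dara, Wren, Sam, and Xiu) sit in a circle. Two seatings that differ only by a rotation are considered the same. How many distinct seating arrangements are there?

Fix one person's seat to break rotational symmetry; the remaining 6 people can be arranged in (6)! = 720 ways.

720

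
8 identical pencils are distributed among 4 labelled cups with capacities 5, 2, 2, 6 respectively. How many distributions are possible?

49

Without the upper bounds there are C(11,3) = 165 ways to split 8 among 4 cups.
Subtract solutions that violate a single cap (substitute x_i' = x_i − (cap_i+1)): x_1 ≥ 6 gives C(5,3) = 10; x_2 ≥ 3 gives C(8,3) = 56; x_3 ≥ 3 gives C(8,3) = 56; x_4 ≥ 7 gives C(4,3) = 4. Together 126.
Add back pairs where two caps are both exceeded: 0 + 0 + 0 + 10 + 0 + 0 = 10.
By inclusion–exclusion the count is 165 − 126 + 10 = 49.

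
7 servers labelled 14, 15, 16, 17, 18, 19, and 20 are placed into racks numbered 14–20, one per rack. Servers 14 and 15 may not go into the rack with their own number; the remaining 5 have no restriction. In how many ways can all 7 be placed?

3720

Let Aᵢ (for i ∈ {14, 15}) be the placements that put server i in its forbidden rack. Any j of these fix j positions, leaving (7−j)! ways to fill the rest, and there are C(2,j) ways to pick which j.
By inclusion–exclusion, the number of valid placements is Σ_{j=0}^{2} (−1)^j C(2,j)·(7−j)!.
Computing: 5040 − 1440 + 120 = 3720.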